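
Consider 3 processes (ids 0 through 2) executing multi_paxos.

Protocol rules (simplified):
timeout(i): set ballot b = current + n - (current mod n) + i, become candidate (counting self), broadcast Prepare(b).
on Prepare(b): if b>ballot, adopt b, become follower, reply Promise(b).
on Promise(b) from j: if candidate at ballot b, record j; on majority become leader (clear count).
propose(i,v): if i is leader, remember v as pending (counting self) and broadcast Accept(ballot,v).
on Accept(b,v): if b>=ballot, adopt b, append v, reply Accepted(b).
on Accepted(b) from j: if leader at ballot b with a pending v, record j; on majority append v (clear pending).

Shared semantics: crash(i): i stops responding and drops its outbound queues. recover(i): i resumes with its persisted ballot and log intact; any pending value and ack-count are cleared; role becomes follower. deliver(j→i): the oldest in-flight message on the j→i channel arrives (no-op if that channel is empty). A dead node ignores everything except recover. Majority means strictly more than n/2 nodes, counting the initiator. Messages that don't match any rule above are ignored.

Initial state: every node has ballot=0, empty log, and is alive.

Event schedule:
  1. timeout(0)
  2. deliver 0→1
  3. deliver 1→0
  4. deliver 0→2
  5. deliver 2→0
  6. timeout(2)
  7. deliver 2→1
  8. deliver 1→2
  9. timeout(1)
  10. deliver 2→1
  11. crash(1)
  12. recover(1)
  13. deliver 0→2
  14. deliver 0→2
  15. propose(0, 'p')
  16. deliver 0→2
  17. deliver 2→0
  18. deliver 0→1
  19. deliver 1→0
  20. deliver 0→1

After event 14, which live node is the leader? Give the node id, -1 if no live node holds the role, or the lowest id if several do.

step 1 timeout(0): 0={cand,b=3,log=-}
step 2 deliver 0→1: 1={foll,b=3,log=-}
step 3 deliver 1→0: 0={lead,b=3,log=-}
step 4 deliver 0→2: 2={foll,b=3,log=-}
step 5 deliver 2→0: —
step 6 timeout(2): 2={cand,b=8,log=-}
step 7 deliver 2→1: 1={foll,b=8,log=-}
step 8 deliver 1→2: 2={lead,b=8,log=-}
step 9 timeout(1): 1={cand,b=10,log=-}
step 10 deliver 2→1: —
step 11 crash(1): 1={✗cand,b=10,log=-}
step 12 recover(1): 1={foll,b=10,log=-}
step 13 deliver 0→2: —
step 14 deliver 0→2: —

0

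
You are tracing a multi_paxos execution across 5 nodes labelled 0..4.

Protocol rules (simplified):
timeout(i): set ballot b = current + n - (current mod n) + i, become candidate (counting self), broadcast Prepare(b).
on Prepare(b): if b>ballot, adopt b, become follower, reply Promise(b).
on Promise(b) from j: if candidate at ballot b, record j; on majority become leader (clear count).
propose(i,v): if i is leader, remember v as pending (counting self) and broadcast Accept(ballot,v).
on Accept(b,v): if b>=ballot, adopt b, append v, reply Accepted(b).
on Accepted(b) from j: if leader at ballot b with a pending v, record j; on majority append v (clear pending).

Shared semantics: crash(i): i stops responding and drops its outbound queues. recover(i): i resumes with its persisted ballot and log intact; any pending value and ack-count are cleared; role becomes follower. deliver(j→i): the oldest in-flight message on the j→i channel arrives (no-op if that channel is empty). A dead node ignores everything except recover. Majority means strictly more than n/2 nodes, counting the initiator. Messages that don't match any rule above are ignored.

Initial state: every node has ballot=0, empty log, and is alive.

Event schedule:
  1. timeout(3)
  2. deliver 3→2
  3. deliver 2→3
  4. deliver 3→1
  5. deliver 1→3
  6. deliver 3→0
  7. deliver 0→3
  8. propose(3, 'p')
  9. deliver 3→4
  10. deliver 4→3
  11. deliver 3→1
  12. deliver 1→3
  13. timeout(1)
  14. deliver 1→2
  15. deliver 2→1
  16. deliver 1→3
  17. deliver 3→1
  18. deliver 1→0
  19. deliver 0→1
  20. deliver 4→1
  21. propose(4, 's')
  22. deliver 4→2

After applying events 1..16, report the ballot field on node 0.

[1] timeout(3) → N3(cand b8 [-])
[2] deliver 3→2 → N2(foll b8 [-])
[3] deliver 2→3 → ∅
[4] deliver 3→1 → N1(foll b8 [-])
[5] deliver 1→3 → N3(lead b8 [-])
[6] deliver 3→0 → N0(foll b8 [-])
[7] deliver 0→3 → ∅
[8] propose(3,'p') → ∅
[9] deliver 3→4 → N4(foll b8 [-])
[10] deliver 4→3 → ∅
[11] deliver 3→1 → N1(foll b8 [p])
[12] deliver 1→3 → ∅
[13] timeout(1) → N1(cand b11 [p])
[14] deliver 1→2 → N2(foll b11 [-])
[15] deliver 2→1 → ∅
[16] deliver 1→3 → N3(foll b11 [-])

8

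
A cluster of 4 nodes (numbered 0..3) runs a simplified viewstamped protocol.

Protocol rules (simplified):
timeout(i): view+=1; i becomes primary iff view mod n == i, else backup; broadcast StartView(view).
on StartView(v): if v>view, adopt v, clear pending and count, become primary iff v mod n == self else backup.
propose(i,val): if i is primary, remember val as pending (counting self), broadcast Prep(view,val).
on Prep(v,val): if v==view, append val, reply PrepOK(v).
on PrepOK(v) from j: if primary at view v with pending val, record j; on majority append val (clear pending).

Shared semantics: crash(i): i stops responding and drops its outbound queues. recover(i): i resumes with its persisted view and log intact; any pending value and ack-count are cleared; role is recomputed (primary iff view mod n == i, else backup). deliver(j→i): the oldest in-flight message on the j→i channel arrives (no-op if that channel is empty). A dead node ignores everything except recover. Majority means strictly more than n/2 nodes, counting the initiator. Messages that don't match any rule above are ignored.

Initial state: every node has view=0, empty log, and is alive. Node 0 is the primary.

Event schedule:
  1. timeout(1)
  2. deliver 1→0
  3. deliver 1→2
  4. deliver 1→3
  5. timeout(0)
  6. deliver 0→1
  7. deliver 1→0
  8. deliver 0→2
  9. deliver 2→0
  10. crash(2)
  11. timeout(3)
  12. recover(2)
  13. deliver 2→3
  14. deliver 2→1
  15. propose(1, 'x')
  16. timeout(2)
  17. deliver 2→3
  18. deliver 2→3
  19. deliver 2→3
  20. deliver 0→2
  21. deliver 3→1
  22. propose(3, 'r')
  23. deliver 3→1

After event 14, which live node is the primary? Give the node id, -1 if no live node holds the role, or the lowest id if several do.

2

[1] timeout(1) → N1(prim v1 [-])
[2] deliver 1→0 → N0(back v1 [-])
[3] deliver 1→2 → N2(back v1 [-])
[4] deliver 1→3 → N3(back v1 [-])
[5] timeout(0) → N0(back v2 [-])
[6] deliver 0→1 → N1(back v2 [-])
[7] deliver 1→0 → ∅
[8] deliver 0→2 → N2(prim v2 [-])
[9] deliver 2→0 → ∅
[10] crash(2) → N2(✗prim v2 [-])
[11] timeout(3) → N3(back v2 [-])
[12] recover(2) → N2(prim v2 [-])
[13] deliver 2→3 → ∅
[14] deliver 2→1 → ∅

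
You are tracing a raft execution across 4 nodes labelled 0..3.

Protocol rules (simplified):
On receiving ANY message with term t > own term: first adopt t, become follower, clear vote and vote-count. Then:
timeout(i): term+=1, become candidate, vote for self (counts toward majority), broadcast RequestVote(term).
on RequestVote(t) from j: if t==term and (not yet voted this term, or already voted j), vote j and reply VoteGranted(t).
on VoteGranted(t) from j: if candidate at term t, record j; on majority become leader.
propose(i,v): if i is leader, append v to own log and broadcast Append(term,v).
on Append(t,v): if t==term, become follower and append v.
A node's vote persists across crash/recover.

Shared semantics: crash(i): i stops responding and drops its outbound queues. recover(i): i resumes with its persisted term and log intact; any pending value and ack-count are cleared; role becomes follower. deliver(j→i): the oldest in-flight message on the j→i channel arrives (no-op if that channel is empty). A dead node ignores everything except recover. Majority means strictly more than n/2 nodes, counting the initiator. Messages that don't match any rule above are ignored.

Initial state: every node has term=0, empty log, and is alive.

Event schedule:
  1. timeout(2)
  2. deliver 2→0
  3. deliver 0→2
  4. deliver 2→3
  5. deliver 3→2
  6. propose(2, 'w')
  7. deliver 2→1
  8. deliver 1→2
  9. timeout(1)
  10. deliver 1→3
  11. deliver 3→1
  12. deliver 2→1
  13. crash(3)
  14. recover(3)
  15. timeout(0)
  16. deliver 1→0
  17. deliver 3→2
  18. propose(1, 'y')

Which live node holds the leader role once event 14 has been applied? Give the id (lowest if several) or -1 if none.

2

after 1 — timeout(2): n2:cand/t1/[-]
after 2 — deliver 2→0: n0:foll/t1/[-]
after 3 — deliver 0→2: ·
after 4 — deliver 2→3: n3:foll/t1/[-]
after 5 — deliver 3→2: n2:lead/t1/[-]
after 6 — propose(2,'w'): n2:lead/t1/[w]
after 7 — deliver 2→1: n1:foll/t1/[-]
after 8 — deliver 1→2: ·
after 9 — timeout(1): n1:cand/t2/[-]
after 10 — deliver 1→3: n3:foll/t2/[-]
after 11 — deliver 3→1: ·
after 12 — deliver 2→1: ·
after 13 — crash(3): n3:✗foll/t2/[-]
after 14 — recover(3): n3:foll/t2/[-]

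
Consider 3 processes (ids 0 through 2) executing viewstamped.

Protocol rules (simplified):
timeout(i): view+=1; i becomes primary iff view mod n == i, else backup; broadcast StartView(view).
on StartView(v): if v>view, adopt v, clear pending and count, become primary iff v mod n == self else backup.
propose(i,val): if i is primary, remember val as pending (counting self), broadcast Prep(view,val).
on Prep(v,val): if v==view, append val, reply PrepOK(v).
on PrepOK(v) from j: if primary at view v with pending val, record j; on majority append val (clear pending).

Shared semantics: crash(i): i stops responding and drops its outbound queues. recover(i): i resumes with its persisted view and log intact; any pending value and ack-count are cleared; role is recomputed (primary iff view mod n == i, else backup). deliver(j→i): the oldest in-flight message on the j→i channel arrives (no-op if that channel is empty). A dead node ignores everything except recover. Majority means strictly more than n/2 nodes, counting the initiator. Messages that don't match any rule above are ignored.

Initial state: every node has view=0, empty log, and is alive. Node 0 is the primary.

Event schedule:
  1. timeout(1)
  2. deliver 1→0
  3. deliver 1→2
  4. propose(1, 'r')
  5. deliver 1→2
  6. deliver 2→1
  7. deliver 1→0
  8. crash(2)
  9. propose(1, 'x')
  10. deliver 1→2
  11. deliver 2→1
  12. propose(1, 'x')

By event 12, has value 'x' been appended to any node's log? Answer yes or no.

e1 timeout(1): 1[prim,v=1,-]
e2 deliver 1→0: 0[back,v=1,-]
e3 deliver 1→2: 2[back,v=1,-]
e4 propose(1,'r'): ·
e5 deliver 1→2: 2[back,v=1,r]
e6 deliver 2→1: 1[prim,v=1,r]
e7 deliver 1→0: 0[back,v=1,r]
e8 crash(2): 2[✗back,v=1,r]
e9 propose(1,'x'): ·
e10 deliver 1→2: ·
e11 deliver 2→1: ·
e12 propose(1,'x'): ·

no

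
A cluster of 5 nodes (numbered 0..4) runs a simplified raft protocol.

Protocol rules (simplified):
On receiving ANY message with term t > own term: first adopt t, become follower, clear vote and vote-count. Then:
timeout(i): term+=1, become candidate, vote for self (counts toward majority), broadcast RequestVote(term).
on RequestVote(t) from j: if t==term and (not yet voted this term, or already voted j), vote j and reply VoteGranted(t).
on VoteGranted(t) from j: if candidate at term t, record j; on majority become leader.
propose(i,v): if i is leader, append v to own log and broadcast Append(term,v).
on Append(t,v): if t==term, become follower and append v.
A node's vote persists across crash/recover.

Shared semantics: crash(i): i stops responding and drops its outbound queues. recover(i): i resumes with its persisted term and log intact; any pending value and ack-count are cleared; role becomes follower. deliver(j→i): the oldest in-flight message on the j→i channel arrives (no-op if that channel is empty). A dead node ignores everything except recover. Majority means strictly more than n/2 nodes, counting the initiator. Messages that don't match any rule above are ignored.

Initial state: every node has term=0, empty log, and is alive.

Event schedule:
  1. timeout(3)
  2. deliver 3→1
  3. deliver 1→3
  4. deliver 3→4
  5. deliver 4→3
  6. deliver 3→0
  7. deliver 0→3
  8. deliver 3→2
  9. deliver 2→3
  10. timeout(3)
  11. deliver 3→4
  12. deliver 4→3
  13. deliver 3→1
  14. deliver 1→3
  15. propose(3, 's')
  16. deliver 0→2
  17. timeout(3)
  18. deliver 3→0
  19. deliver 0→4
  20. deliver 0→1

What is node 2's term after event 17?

1

after 1 — timeout(3): n3:cand/t1/[-]
after 2 — deliver 3→1: n1:foll/t1/[-]
after 3 — deliver 1→3: ·
after 4 — deliver 3→4: n4:foll/t1/[-]
after 5 — deliver 4→3: n3:lead/t1/[-]
after 6 — deliver 3→0: n0:foll/t1/[-]
after 7 — deliver 0→3: ·
after 8 — deliver 3→2: n2:foll/t1/[-]
after 9 — deliver 2→3: ·
after 10 — timeout(3): n3:cand/t2/[-]
after 11 — deliver 3→4: n4:foll/t2/[-]
after 12 — deliver 4→3: ·
after 13 — deliver 3→1: n1:foll/t2/[-]
after 14 — deliver 1→3: n3:lead/t2/[-]
after 15 — propose(3,'s'): n3:lead/t2/[s]
after 16 — deliver 0→2: ·
after 17 — timeout(3): n3:cand/t3/[s]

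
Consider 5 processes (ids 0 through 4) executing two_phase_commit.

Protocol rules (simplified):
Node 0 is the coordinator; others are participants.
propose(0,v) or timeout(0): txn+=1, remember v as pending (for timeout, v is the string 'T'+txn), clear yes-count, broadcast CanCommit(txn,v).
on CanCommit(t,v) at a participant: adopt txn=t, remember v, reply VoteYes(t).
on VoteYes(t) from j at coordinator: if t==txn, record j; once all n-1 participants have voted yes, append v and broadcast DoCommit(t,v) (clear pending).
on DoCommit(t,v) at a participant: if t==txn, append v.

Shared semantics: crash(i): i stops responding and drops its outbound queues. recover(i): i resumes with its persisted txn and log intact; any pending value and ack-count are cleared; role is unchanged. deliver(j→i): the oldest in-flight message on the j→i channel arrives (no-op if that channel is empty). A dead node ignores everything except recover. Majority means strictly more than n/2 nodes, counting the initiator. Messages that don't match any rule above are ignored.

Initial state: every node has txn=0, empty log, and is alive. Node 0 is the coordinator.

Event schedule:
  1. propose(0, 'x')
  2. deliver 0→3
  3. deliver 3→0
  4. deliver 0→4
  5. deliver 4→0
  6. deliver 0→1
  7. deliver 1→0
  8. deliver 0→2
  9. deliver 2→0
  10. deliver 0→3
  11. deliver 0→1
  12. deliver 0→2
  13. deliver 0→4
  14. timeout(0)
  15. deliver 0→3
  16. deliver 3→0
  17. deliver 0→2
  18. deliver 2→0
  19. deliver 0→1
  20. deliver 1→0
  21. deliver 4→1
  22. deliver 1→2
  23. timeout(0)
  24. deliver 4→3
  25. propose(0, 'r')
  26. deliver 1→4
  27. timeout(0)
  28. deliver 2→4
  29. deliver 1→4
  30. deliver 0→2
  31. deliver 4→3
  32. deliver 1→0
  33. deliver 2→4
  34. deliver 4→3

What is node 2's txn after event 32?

after 1 — propose(0,'x'): n0:coor/t1/[-]
after 2 — deliver 0→3: n3:part/t1/[-]
after 3 — deliver 3→0: ·
after 4 — deliver 0→4: n4:part/t1/[-]
after 5 — deliver 4→0: ·
after 6 — deliver 0→1: n1:part/t1/[-]
after 7 — deliver 1→0: ·
after 8 — deliver 0→2: n2:part/t1/[-]
after 9 — deliver 2→0: n0:coor/t1/[x]
after 10 — deliver 0→3: n3:part/t1/[x]
after 11 — deliver 0→1: n1:part/t1/[x]
after 12 — deliver 0→2: n2:part/t1/[x]
after 13 — deliver 0→4: n4:part/t1/[x]
after 14 — timeout(0): n0:coor/t2/[x]
after 15 — deliver 0→3: n3:part/t2/[x]
after 16 — deliver 3→0: ·
after 17 — deliver 0→2: n2:part/t2/[x]
after 18 — deliver 2→0: ·
after 19 — deliver 0→1: n1:part/t2/[x]
after 20 — deliver 1→0: ·
after 21 — deliver 4→1: ·
after 22 — deliver 1→2: ·
after 23 — timeout(0): n0:coor/t3/[x]
after 24 — deliver 4→3: ·
after 25 — propose(0,'r'): n0:coor/t4/[x]
after 26 — deliver 1→4: ·
after 27 — timeout(0): n0:coor/t5/[x]
after 28 — deliver 2→4: ·
after 29 — deliver 1→4: ·
after 30 — deliver 0→2: n2:part/t3/[x]
after 31 — deliver 4→3: ·
after 32 — deliver 1→0: ·

3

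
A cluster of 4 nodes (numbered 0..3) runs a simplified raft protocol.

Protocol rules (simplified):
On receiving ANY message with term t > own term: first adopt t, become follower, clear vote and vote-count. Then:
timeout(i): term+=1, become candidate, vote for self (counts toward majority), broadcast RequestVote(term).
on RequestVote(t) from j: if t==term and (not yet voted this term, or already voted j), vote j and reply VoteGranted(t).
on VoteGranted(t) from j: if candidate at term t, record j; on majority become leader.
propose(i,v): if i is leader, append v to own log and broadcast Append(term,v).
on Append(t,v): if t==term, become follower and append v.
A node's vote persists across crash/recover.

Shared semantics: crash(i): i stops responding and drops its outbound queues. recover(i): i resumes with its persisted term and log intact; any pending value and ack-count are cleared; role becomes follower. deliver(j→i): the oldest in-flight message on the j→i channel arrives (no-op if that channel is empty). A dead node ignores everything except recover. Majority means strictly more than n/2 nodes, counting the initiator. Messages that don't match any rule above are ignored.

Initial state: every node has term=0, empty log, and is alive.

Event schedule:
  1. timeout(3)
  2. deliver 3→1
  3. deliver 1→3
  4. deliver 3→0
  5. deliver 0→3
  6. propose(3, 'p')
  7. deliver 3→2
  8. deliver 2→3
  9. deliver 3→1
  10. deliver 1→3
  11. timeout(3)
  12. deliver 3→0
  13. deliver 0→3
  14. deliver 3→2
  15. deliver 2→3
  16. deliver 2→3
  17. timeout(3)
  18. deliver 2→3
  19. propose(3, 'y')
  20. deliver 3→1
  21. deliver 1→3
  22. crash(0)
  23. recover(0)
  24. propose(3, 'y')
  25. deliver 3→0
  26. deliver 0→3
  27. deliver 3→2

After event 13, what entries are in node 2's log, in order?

after 1 — timeout(3): n3:cand/t1/[-]
after 2 — deliver 3→1: n1:foll/t1/[-]
after 3 — deliver 1→3: ·
after 4 — deliver 3→0: n0:foll/t1/[-]
after 5 — deliver 0→3: n3:lead/t1/[-]
after 6 — propose(3,'p'): n3:lead/t1/[p]
after 7 — deliver 3→2: n2:foll/t1/[-]
after 8 — deliver 2→3: ·
after 9 — deliver 3→1: n1:foll/t1/[p]
after 10 — deliver 1→3: ·
after 11 — timeout(3): n3:cand/t2/[p]
after 12 — deliver 3→0: n0:foll/t1/[p]
after 13 — deliver 0→3: ·

empty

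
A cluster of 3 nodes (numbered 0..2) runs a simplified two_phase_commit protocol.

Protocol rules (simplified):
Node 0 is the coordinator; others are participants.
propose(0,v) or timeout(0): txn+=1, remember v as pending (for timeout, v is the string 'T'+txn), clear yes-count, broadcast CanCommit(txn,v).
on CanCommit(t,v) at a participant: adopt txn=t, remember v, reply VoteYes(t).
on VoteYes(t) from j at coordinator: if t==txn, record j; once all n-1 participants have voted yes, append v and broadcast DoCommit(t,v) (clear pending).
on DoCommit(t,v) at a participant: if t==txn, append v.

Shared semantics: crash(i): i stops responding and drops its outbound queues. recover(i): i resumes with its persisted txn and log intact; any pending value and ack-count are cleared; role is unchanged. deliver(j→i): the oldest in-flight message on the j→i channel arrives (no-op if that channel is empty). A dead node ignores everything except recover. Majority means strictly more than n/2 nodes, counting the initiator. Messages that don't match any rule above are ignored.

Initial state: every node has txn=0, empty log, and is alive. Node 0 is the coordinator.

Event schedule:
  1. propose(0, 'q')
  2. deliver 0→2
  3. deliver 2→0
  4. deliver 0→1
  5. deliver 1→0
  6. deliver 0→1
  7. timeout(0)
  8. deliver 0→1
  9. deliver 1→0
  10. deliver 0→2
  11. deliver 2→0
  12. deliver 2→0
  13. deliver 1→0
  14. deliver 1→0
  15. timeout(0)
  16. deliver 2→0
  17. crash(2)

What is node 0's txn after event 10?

e1 propose(0,'q'): 0[coor,t=1,-]
e2 deliver 0→2: 2[part,t=1,-]
e3 deliver 2→0: ·
e4 deliver 0→1: 1[part,t=1,-]
e5 deliver 1→0: 0[coor,t=1,q]
e6 deliver 0→1: 1[part,t=1,q]
e7 timeout(0): 0[coor,t=2,q]
e8 deliver 0→1: 1[part,t=2,q]
e9 deliver 1→0: ·
e10 deliver 0→2: 2[part,t=1,q]

2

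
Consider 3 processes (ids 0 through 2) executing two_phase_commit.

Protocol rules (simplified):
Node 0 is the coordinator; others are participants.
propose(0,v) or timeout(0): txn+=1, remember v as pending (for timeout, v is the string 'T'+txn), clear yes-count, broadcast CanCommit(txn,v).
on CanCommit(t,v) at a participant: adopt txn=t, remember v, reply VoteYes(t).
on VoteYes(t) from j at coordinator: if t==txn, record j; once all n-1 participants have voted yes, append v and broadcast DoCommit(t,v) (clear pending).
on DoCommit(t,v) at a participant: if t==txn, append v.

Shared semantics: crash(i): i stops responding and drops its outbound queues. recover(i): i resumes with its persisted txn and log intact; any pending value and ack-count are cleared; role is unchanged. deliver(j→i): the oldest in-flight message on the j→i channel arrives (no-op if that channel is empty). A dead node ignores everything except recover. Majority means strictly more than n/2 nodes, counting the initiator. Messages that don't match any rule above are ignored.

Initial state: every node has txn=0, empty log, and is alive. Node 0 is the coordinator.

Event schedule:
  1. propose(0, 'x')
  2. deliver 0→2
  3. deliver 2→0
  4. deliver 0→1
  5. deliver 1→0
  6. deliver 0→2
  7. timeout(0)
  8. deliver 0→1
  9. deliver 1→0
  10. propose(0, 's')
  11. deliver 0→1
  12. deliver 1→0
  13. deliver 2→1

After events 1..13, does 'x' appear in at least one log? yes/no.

[1] propose(0,'x') → N0(coor t1 [-])
[2] deliver 0→2 → N2(part t1 [-])
[3] deliver 2→0 → ∅
[4] deliver 0→1 → N1(part t1 [-])
[5] deliver 1→0 → N0(coor t1 [x])
[6] deliver 0→2 → N2(part t1 [x])
[7] timeout(0) → N0(coor t2 [x])
[8] deliver 0→1 → N1(part t1 [x])
[9] deliver 1→0 → ∅
[10] propose(0,'s') → N0(coor t3 [x])
[11] deliver 0→1 → N1(part t2 [x])
[12] deliver 1→0 → ∅
[13] deliver 2→1 → ∅

yes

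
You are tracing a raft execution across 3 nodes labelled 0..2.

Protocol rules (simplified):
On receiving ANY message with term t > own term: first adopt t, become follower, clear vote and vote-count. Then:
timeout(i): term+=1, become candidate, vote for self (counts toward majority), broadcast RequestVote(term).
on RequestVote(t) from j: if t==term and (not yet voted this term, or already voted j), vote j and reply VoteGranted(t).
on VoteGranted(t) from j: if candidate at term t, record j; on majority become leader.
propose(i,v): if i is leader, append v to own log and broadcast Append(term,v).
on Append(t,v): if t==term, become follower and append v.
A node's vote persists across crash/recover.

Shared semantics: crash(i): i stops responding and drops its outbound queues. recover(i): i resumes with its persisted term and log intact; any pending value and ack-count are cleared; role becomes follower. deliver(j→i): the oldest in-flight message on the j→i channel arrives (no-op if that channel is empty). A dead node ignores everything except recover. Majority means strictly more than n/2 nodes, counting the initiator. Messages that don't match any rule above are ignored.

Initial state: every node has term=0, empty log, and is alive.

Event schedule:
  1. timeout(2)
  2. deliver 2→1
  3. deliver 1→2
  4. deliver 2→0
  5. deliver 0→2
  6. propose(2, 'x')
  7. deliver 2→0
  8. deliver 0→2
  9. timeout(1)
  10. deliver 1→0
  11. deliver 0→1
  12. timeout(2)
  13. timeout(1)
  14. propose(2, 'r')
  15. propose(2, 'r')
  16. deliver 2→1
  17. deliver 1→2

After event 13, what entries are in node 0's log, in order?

x

e1 timeout(2): 2[cand,t=1,-]
e2 deliver 2→1: 1[foll,t=1,-]
e3 deliver 1→2: 2[lead,t=1,-]
e4 deliver 2→0: 0[foll,t=1,-]
e5 deliver 0→2: ·
e6 propose(2,'x'): 2[lead,t=1,x]
e7 deliver 2→0: 0[foll,t=1,x]
e8 deliver 0→2: ·
e9 timeout(1): 1[cand,t=2,-]
e10 deliver 1→0: 0[foll,t=2,x]
e11 deliver 0→1: 1[lead,t=2,-]
e12 timeout(2): 2[cand,t=2,x]
e13 timeout(1): 1[cand,t=3,-]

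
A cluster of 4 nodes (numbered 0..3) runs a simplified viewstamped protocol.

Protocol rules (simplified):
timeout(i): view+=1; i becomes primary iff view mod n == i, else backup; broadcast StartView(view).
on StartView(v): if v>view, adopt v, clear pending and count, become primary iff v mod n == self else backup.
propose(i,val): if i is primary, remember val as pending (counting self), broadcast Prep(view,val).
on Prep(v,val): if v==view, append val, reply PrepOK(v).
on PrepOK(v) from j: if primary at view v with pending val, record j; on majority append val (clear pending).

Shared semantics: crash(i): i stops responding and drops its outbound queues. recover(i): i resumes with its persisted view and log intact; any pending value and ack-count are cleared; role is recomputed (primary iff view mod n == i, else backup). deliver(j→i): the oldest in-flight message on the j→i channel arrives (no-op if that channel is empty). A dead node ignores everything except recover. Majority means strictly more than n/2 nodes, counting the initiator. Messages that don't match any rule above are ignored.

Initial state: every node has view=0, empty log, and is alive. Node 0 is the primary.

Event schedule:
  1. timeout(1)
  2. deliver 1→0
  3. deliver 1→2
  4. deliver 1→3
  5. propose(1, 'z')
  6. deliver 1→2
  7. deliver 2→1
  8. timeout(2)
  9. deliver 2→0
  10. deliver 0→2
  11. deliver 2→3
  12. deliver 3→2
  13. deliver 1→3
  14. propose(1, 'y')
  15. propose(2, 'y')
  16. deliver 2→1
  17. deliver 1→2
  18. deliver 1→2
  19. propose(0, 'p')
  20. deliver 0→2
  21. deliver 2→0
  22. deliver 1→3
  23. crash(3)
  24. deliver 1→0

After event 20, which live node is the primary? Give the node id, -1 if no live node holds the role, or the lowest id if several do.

2

[1] timeout(1) → N1(prim v1 [-])
[2] deliver 1→0 → N0(back v1 [-])
[3] deliver 1→2 → N2(back v1 [-])
[4] deliver 1→3 → N3(back v1 [-])
[5] propose(1,'z') → ∅
[6] deliver 1→2 → N2(back v1 [z])
[7] deliver 2→1 → ∅
[8] timeout(2) → N2(prim v2 [z])
[9] deliver 2→0 → N0(back v2 [-])
[10] deliver 0→2 → ∅
[11] deliver 2→3 → N3(back v2 [-])
[12] deliver 3→2 → ∅
[13] deliver 1→3 → ∅
[14] propose(1,'y') → ∅
[15] propose(2,'y') → ∅
[16] deliver 2→1 → N1(back v2 [-])
[17] deliver 1→2 → ∅
[18] deliver 1→2 → ∅
[19] propose(0,'p') → ∅
[20] deliver 0→2 → ∅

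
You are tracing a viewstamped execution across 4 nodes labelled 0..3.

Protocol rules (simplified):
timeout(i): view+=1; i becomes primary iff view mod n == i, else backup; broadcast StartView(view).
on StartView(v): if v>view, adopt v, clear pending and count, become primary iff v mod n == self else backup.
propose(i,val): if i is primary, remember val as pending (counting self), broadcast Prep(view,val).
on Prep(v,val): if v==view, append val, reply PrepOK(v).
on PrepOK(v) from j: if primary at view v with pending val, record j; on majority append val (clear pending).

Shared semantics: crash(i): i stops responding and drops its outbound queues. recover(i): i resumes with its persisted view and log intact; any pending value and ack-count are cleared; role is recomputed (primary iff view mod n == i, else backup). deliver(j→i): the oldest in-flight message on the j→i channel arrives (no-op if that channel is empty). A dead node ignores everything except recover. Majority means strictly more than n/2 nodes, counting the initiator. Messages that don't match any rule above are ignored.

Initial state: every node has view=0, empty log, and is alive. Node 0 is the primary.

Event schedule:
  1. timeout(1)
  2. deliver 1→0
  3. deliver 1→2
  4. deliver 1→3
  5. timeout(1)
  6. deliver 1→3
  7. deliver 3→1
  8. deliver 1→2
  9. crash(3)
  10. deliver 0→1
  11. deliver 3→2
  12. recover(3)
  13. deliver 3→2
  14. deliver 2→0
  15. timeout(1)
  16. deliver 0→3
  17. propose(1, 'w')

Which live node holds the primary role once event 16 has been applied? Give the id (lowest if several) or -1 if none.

2

[1] timeout(1) → N1(prim v1 [-])
[2] deliver 1→0 → N0(back v1 [-])
[3] deliver 1→2 → N2(back v1 [-])
[4] deliver 1→3 → N3(back v1 [-])
[5] timeout(1) → N1(back v2 [-])
[6] deliver 1→3 → N3(back v2 [-])
[7] deliver 3→1 → ∅
[8] deliver 1→2 → N2(prim v2 [-])
[9] crash(3) → N3(✗back v2 [-])
[10] deliver 0→1 → ∅
[11] deliver 3→2 → ∅
[12] recover(3) → N3(back v2 [-])
[13] deliver 3→2 → ∅
[14] deliver 2→0 → ∅
[15] timeout(1) → N1(back v3 [-])
[16] deliver 0→3 → ∅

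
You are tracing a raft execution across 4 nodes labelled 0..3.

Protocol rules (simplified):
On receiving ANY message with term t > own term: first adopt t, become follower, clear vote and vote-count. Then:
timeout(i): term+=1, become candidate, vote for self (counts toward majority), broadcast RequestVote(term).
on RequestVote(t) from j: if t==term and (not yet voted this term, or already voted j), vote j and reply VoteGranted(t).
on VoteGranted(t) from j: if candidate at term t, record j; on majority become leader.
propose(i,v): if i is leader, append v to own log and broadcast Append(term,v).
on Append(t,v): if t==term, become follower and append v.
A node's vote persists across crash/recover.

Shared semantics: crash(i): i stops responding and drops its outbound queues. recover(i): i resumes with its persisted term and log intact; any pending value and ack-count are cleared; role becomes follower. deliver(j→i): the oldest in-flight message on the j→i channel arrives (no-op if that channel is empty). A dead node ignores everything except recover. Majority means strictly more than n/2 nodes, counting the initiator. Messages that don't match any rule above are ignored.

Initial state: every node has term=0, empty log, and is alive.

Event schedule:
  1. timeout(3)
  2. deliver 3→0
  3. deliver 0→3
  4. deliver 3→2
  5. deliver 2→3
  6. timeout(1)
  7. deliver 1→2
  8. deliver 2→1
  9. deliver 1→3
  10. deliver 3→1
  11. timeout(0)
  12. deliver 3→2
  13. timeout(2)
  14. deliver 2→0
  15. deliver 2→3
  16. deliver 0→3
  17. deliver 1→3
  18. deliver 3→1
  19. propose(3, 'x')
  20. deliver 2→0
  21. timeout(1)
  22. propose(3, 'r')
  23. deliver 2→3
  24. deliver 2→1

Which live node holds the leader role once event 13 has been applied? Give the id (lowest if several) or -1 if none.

3

e1 timeout(3): 3[cand,t=1,-]
e2 deliver 3→0: 0[foll,t=1,-]
e3 deliver 0→3: ·
e4 deliver 3→2: 2[foll,t=1,-]
e5 deliver 2→3: 3[lead,t=1,-]
e6 timeout(1): 1[cand,t=1,-]
e7 deliver 1→2: ·
e8 deliver 2→1: ·
e9 deliver 1→3: ·
e10 deliver 3→1: ·
e11 timeout(0): 0[cand,t=2,-]
e12 deliver 3→2: ·
e13 timeout(2): 2[cand,t=2,-]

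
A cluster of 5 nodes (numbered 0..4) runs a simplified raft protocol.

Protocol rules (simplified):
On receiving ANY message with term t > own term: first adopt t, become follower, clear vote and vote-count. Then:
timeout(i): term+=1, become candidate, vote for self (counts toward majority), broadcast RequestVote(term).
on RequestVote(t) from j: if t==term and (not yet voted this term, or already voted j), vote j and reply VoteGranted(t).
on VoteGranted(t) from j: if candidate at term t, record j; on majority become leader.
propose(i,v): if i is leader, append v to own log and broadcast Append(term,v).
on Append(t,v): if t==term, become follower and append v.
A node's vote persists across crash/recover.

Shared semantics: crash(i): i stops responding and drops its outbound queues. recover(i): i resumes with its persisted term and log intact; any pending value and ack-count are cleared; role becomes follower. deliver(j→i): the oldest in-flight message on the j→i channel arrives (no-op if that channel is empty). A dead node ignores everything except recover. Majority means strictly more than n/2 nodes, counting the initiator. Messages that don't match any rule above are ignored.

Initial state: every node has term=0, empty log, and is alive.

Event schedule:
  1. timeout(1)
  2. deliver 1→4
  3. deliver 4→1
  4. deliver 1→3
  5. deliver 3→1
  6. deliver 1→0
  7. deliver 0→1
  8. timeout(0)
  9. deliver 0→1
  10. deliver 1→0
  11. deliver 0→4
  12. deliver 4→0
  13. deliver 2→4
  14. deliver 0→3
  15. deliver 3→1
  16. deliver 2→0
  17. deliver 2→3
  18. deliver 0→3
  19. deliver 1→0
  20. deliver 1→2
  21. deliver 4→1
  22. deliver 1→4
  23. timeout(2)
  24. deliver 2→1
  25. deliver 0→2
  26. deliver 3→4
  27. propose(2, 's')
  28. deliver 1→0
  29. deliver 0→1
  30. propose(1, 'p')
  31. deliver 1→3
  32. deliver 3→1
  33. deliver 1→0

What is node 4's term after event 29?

2

after 1 — timeout(1): n1:cand/t1/[-]
after 2 — deliver 1→4: n4:foll/t1/[-]
after 3 — deliver 4→1: ·
after 4 — deliver 1→3: n3:foll/t1/[-]
after 5 — deliver 3→1: n1:lead/t1/[-]
after 6 — deliver 1→0: n0:foll/t1/[-]
after 7 — deliver 0→1: ·
after 8 — timeout(0): n0:cand/t2/[-]
after 9 — deliver 0→1: n1:foll/t2/[-]
after 10 — deliver 1→0: ·
after 11 — deliver 0→4: n4:foll/t2/[-]
after 12 — deliver 4→0: n0:lead/t2/[-]
after 13 — deliver 2→4: ·
after 14 — deliver 0→3: n3:foll/t2/[-]
after 15 — deliver 3→1: ·
after 16 — deliver 2→0: ·
after 17 — deliver 2→3: ·
after 18 — deliver 0→3: ·
after 19 — deliver 1→0: ·
after 20 — deliver 1→2: n2:foll/t1/[-]
after 21 — deliver 4→1: ·
after 22 — deliver 1→4: ·
after 23 — timeout(2): n2:cand/t2/[-]
after 24 — deliver 2→1: ·
after 25 — deliver 0→2: ·
after 26 — deliver 3→4: ·
after 27 — propose(2,'s'): ·
after 28 — deliver 1→0: ·
after 29 — deliver 0→1: ·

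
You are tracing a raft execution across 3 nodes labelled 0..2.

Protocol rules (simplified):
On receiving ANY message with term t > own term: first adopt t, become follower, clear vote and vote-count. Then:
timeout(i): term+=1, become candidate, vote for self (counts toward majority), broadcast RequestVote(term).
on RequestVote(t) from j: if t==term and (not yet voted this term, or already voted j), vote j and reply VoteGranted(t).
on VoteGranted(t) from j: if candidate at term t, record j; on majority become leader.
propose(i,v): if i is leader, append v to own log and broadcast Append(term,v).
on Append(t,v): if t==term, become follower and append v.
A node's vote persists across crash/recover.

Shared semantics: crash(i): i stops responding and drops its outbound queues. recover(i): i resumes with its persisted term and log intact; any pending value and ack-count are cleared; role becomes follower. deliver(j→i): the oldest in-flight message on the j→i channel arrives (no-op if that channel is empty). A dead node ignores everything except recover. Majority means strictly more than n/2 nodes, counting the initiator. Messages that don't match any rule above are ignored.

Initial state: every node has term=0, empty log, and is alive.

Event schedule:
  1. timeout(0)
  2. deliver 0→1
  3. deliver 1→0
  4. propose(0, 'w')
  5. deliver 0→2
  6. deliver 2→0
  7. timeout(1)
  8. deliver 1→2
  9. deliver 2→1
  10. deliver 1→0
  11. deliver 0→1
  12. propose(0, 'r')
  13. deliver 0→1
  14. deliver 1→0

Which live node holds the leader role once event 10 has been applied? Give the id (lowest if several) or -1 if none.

1

e1 timeout(0): 0[cand,t=1,-]
e2 deliver 0→1: 1[foll,t=1,-]
e3 deliver 1→0: 0[lead,t=1,-]
e4 propose(0,'w'): 0[lead,t=1,w]
e5 deliver 0→2: 2[foll,t=1,-]
e6 deliver 2→0: ·
e7 timeout(1): 1[cand,t=2,-]
e8 deliver 1→2: 2[foll,t=2,-]
e9 deliver 2→1: 1[lead,t=2,-]
e10 deliver 1→0: 0[foll,t=2,w]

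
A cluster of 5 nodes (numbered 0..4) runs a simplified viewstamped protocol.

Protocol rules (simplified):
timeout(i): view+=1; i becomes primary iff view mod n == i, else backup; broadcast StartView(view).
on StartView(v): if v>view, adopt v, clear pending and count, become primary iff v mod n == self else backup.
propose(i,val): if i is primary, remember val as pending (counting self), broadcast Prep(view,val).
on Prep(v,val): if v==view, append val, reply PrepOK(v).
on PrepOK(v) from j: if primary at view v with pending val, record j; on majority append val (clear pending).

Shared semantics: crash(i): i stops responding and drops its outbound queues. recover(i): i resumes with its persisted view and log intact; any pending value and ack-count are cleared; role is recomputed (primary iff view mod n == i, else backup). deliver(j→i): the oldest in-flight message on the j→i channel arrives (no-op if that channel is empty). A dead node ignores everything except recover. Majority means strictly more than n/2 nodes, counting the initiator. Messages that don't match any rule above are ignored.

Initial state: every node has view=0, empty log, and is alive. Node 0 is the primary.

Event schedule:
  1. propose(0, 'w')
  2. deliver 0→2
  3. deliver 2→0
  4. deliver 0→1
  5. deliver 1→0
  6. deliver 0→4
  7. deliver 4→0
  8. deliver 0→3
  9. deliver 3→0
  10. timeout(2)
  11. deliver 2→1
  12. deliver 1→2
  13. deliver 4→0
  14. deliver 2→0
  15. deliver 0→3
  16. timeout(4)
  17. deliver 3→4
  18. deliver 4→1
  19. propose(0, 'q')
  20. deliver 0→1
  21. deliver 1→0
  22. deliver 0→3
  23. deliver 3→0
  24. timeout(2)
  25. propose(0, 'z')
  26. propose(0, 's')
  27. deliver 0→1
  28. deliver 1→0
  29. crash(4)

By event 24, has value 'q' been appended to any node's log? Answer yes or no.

no

after 1 — propose(0,'w'): ·
after 2 — deliver 0→2: n2:back/v0/[w]
after 3 — deliver 2→0: ·
after 4 — deliver 0→1: n1:back/v0/[w]
after 5 — deliver 1→0: n0:prim/v0/[w]
after 6 — deliver 0→4: n4:back/v0/[w]
after 7 — deliver 4→0: ·
after 8 — deliver 0→3: n3:back/v0/[w]
after 9 — deliver 3→0: ·
after 10 — timeout(2): n2:back/v1/[w]
after 11 — deliver 2→1: n1:prim/v1/[w]
after 12 — deliver 1→2: ·
after 13 — deliver 4→0: ·
after 14 — deliver 2→0: n0:back/v1/[w]
after 15 — deliver 0→3: ·
after 16 — timeout(4): n4:back/v1/[w]
after 17 — deliver 3→4: ·
after 18 — deliver 4→1: ·
after 19 — propose(0,'q'): ·
after 20 — deliver 0→1: ·
after 21 — deliver 1→0: ·
after 22 — deliver 0→3: ·
after 23 — deliver 3→0: ·
after 24 — timeout(2): n2:prim/v2/[w]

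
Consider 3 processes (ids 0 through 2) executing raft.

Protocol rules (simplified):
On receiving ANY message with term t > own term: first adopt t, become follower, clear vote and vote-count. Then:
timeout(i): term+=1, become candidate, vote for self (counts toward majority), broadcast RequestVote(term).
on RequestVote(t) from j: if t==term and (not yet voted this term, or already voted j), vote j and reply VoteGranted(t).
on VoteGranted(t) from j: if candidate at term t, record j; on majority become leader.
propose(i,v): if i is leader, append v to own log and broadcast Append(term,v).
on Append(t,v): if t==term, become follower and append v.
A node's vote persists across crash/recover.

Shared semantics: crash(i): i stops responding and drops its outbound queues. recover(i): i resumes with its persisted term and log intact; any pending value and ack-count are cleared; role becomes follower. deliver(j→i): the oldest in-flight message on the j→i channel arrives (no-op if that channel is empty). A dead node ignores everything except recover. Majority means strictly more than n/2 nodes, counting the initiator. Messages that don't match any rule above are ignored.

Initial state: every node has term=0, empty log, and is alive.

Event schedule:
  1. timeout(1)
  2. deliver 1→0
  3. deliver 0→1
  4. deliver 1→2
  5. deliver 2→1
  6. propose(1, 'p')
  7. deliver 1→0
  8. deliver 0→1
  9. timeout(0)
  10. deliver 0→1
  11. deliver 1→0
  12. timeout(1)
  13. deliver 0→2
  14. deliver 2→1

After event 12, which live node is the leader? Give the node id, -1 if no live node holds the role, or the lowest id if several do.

1. timeout(1):  <1:cand t1 ->
2. deliver 1→0:  <0:foll t1 ->
3. deliver 0→1:  <1:lead t1 ->
4. deliver 1→2:  <2:foll t1 ->
5. deliver 2→1:  nop
6. propose(1,'p'):  <1:lead t1 p>
7. deliver 1→0:  <0:foll t1 p>
8. deliver 0→1:  nop
9. timeout(0):  <0:cand t2 p>
10. deliver 0→1:  <1:foll t2 p>
11. deliver 1→0:  <0:lead t2 p>
12. timeout(1):  <1:cand t3 p>

0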